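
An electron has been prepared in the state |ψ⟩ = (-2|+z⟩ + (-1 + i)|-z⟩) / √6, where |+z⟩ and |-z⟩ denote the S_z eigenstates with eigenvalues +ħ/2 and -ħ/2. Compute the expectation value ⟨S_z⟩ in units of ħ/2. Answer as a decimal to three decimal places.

⟨σ_z⟩ = |a|² - |b|² divided by |a|²+|b|², with a, b the |+z⟩, |-z⟩ amplitudes.
= (4 - 2)/6 = 2/6.
⟨S_z⟩ = (ħ/2)·⟨σ_z⟩.

0.333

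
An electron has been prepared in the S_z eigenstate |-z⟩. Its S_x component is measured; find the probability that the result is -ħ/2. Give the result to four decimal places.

0.5000

In the S_z basis, |-z⟩ = |-z⟩ and |-x⟩ = (|+z⟩ - |-z⟩)/√2.
|⟨-x|-z⟩|² = 1/2.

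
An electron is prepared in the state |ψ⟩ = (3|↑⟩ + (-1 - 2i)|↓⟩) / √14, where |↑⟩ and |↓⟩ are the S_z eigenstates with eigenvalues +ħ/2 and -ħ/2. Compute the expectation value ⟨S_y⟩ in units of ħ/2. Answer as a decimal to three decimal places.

-0.857

⟨σ_y⟩ = 2 Im(a* b)/(|a|²+|b|²) with a = 3, b = (-1 - 2i).
a* b = (-3 - 6i), so ⟨σ_y⟩ = -12/14.
⟨S_y⟩ = (ħ/2)·⟨σ_y⟩.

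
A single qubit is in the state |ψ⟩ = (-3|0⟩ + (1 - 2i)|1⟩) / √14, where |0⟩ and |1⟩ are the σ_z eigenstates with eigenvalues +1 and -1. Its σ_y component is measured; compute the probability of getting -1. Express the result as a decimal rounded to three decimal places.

0.071

|-y⟩ = (|0⟩ - i|1⟩)/√2, so ⟨-y|ψ⟩ = (-1 + i) / (√2·√14).
P = |-1 + i|² / 28 = 2/28.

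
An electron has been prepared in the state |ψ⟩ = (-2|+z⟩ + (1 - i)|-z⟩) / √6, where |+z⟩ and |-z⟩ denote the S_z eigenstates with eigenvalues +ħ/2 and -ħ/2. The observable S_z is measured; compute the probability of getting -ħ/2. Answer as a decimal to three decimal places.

The -ħ/2 outcome corresponds to |-z⟩. Its amplitude in |ψ⟩ is (1 - i)/√6.
P = |1 - i|² / 6 = 2/6.

0.333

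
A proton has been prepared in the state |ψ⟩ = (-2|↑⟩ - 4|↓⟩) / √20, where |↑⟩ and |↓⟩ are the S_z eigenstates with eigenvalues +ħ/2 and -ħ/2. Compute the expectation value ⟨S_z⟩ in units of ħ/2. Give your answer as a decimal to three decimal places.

⟨σ_z⟩ = |a|² - |b|² divided by |a|²+|b|², with a, b the |↑⟩, |↓⟩ amplitudes.
= (4 - 16)/20 = -12/20.
⟨S_z⟩ = (ħ/2)·⟨σ_z⟩.

-0.600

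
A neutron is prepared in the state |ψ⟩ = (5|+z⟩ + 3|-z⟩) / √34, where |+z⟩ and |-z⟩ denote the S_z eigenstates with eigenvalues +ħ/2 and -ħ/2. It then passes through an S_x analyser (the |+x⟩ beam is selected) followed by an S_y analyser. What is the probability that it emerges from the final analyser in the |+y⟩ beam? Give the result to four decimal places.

0.4706

First analyser (S_x): P(|+x⟩) = |⟨+x|ψ⟩|² = 64/68.
After stage 1 the state is |+x⟩; P(|+y⟩) = |⟨+y|+x⟩|² = 1/2.
Joint probability = 64/68 × 1/2 = 0.4706.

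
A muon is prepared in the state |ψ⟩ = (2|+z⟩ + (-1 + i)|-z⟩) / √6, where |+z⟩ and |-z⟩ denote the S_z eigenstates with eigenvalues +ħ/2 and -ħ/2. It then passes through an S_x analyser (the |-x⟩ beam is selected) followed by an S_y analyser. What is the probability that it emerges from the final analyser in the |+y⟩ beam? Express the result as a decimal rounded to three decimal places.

0.417

First analyser (S_x): P(|-x⟩) = |⟨-x|ψ⟩|² = 10/12.
After stage 1 the state is |-x⟩; P(|+y⟩) = |⟨+y|-x⟩|² = 1/2.
Joint probability = 10/12 × 1/2 = 0.417.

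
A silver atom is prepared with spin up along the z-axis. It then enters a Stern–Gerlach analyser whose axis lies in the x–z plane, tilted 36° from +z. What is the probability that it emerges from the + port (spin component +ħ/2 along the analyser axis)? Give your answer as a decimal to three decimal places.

For spin-½, the probability of finding spin-up along an axis at angle θ to the initial spin direction is cos²(θ/2); spin-down is sin²(θ/2).
θ = 36°, so P = cos²(18°) ≈ 0.905.

0.905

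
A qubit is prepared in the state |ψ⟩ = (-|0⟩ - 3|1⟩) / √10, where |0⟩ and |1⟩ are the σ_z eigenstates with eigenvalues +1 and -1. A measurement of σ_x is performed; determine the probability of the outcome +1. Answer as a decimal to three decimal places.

0.800

|+x⟩ = (|0⟩ + |1⟩)/√2, so ⟨+x|ψ⟩ = (-4) / (√2·√10).
P = |-4|² / 20 = 16/20.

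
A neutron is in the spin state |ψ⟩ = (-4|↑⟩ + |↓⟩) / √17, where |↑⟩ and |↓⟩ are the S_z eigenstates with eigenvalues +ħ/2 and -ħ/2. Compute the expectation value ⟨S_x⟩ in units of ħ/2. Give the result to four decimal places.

⟨σ_x⟩ = 2 Re(a* b)/(|a|²+|b|²) with a = -4, b = 1.
a* b = -4, so ⟨σ_x⟩ = -8/17.
⟨S_x⟩ = (ħ/2)·⟨σ_x⟩.

-0.4706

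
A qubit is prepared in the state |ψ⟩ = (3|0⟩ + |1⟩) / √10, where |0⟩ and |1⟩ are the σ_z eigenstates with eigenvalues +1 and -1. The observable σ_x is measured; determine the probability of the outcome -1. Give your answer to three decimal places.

|-x⟩ = (|0⟩ - |1⟩)/√2, so ⟨-x|ψ⟩ = (2) / (√2·√10).
P = |2|² / 20 = 4/20.

0.200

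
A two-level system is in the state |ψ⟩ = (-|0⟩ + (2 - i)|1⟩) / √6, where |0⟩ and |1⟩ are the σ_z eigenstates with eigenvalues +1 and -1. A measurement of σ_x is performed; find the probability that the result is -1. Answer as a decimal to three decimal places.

|-x⟩ = (|0⟩ - |1⟩)/√2, so ⟨-x|ψ⟩ = (-3 + i) / (√2·√6).
P = |-3 + i|² / 12 = 10/12.

0.833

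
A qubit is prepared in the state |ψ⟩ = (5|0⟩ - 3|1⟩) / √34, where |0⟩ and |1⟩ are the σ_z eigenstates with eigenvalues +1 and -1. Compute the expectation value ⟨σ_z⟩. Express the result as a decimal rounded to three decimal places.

0.471

⟨σ_z⟩ = |a|² - |b|² divided by |a|²+|b|², with a, b the |0⟩, |1⟩ amplitudes.
= (25 - 9)/34 = 16/34.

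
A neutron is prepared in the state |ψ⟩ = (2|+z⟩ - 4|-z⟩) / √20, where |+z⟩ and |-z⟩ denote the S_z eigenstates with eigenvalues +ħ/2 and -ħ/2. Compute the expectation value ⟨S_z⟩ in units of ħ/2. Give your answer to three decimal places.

⟨σ_z⟩ = |a|² - |b|² divided by |a|²+|b|², with a, b the |+z⟩, |-z⟩ amplitudes.
= (4 - 16)/20 = -12/20.
⟨S_z⟩ = (ħ/2)·⟨σ_z⟩.

-0.600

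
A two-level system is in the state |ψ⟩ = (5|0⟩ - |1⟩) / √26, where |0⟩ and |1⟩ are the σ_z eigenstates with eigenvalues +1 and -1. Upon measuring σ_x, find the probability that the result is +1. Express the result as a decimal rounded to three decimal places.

|+x⟩ = (|0⟩ + |1⟩)/√2, so ⟨+x|ψ⟩ = (4) / (√2·√26).
P = |4|² / 52 = 16/52.

0.308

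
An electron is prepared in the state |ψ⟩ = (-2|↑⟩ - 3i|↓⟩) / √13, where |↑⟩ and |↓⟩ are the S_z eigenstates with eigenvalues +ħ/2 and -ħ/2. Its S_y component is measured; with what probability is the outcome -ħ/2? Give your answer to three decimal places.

|-y⟩ = (|↑⟩ - i|↓⟩)/√2, so ⟨-y|ψ⟩ = (1) / (√2·√13).
P = |1|² / 26 = 1/26.

0.038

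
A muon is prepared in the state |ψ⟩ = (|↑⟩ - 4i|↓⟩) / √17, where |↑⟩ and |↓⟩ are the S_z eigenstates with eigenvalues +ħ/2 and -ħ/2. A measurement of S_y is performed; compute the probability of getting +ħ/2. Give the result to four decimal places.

0.2647

|+y⟩ = (|↑⟩ + i|↓⟩)/√2, so ⟨+y|ψ⟩ = (-3) / (√2·√17).
P = |-3|² / 34 = 9/34.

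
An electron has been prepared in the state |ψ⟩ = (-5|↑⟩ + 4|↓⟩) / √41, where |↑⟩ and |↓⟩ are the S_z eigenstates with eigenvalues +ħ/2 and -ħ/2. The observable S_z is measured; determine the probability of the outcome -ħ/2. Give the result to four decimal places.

The -ħ/2 outcome corresponds to |↓⟩. Its amplitude in |ψ⟩ is 4/√41.
P = |4|² / 41 = 16/41.

0.3902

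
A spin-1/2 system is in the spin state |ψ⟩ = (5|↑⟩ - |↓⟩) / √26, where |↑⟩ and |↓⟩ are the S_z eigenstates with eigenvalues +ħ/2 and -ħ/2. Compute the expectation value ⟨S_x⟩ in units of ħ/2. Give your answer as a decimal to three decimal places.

⟨σ_x⟩ = 2 Re(a* b)/(|a|²+|b|²) with a = 5, b = -1.
a* b = -5, so ⟨σ_x⟩ = -10/26.
⟨S_x⟩ = (ħ/2)·⟨σ_x⟩.

-0.385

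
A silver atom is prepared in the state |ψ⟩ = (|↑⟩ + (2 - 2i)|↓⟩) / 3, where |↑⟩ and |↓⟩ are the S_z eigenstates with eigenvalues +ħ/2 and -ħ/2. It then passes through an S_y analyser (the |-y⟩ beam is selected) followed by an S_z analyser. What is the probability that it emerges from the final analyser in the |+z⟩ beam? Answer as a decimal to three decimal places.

0.361

First analyser (S_y): P(|-y⟩) = |⟨-y|ψ⟩|² = 13/18.
After stage 1 the state is |-y⟩; P(|+z⟩) = |⟨+z|-y⟩|² = 1/2.
Joint probability = 13/18 × 1/2 = 0.361.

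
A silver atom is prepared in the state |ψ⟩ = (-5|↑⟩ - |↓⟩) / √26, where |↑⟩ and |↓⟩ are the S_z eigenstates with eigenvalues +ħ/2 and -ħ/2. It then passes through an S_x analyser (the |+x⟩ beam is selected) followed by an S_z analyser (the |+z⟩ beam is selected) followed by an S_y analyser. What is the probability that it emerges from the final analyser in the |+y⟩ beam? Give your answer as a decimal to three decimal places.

First analyser (S_x): P(|+x⟩) = |⟨+x|ψ⟩|² = 36/52.
After stage 1 the state is |+x⟩; P(|+z⟩) = |⟨+z|+x⟩|² = 1/2.
After stage 2 the state is |+z⟩; P(|+y⟩) = |⟨+y|+z⟩|² = 1/2.
Joint probability = 36/52 × 1/2 × 1/2 = 0.173.

0.173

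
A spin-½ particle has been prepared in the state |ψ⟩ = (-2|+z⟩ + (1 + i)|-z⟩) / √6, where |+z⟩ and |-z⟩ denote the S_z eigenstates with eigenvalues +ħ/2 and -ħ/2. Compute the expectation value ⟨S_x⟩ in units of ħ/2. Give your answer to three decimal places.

-0.667

⟨σ_x⟩ = 2 Re(a* b)/(|a|²+|b|²) with a = -2, b = (1 + i).
a* b = (-2 - 2i), so ⟨σ_x⟩ = -4/6.
⟨S_x⟩ = (ħ/2)·⟨σ_x⟩.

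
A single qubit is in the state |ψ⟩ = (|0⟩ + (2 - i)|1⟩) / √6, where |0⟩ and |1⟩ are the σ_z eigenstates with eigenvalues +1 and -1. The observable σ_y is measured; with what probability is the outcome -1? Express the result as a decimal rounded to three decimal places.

0.667

|-y⟩ = (|0⟩ - i|1⟩)/√2, so ⟨-y|ψ⟩ = (2 + 2i) / (√2·√6).
P = |2 + 2i|² / 12 = 8/12.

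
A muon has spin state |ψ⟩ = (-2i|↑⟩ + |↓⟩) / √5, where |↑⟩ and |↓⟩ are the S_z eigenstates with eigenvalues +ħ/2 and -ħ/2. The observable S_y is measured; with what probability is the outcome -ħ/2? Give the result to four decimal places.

|-y⟩ = (|↑⟩ - i|↓⟩)/√2, so ⟨-y|ψ⟩ = (-i) / (√2·√5).
P = |-i|² / 10 = 1/10.

0.1000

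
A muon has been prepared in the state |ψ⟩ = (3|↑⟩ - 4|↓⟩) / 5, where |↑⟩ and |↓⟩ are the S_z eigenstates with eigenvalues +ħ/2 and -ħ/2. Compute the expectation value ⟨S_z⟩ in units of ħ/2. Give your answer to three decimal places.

-0.280

⟨σ_z⟩ = |a|² - |b|² divided by |a|²+|b|², with a, b the |↑⟩, |↓⟩ amplitudes.
= (9 - 16)/25 = -7/25.
⟨S_z⟩ = (ħ/2)·⟨σ_z⟩.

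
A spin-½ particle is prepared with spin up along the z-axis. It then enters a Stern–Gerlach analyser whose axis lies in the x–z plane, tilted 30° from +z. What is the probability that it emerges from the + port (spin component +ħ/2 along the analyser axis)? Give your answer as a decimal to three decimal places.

0.933

For spin-½, the probability of finding spin-up along an axis at angle θ to the initial spin direction is cos²(θ/2); spin-down is sin²(θ/2).
θ = 30°, so P = cos²(15°) ≈ 0.933.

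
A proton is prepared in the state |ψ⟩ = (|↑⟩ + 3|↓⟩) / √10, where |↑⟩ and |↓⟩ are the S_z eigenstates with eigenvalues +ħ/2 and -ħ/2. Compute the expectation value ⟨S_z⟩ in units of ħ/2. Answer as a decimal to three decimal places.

-0.800

⟨σ_z⟩ = |a|² - |b|² divided by |a|²+|b|², with a, b the |↑⟩, |↓⟩ amplitudes.
= (1 - 9)/10 = -8/10.
⟨S_z⟩ = (ħ/2)·⟨σ_z⟩.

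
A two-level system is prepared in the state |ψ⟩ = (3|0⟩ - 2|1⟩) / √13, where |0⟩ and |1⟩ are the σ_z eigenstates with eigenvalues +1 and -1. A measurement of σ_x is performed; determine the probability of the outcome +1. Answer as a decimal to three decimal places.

0.038

|+x⟩ = (|0⟩ + |1⟩)/√2, so ⟨+x|ψ⟩ = (1) / (√2·√13).
P = |1|² / 26 = 1/26.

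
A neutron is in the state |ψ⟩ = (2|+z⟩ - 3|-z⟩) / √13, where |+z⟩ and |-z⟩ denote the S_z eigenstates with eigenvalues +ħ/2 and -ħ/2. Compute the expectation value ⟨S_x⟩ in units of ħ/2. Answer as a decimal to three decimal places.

-0.923

⟨σ_x⟩ = 2 Re(a* b)/(|a|²+|b|²) with a = 2, b = -3.
a* b = -6, so ⟨σ_x⟩ = -12/13.
⟨S_x⟩ = (ħ/2)·⟨σ_x⟩.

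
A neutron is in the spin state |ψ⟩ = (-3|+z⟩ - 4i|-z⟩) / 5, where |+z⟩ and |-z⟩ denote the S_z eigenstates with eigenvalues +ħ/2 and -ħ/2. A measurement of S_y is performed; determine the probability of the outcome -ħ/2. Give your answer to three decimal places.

|-y⟩ = (|+z⟩ - i|-z⟩)/√2, so ⟨-y|ψ⟩ = (1) / (√2·5).
P = |1|² / 50 = 1/50.

0.020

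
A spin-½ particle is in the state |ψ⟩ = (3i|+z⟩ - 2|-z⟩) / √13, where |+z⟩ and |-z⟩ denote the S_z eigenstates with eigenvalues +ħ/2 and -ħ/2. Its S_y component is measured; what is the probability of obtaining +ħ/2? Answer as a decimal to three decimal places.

|+y⟩ = (|+z⟩ + i|-z⟩)/√2, so ⟨+y|ψ⟩ = (5i) / (√2·√13).
P = |5i|² / 26 = 25/26.

0.962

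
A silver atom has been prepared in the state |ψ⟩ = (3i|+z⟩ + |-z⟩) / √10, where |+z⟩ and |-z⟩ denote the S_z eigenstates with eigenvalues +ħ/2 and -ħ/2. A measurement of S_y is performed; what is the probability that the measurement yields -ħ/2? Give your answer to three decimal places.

0.800

|-y⟩ = (|+z⟩ - i|-z⟩)/√2, so ⟨-y|ψ⟩ = (4i) / (√2·√10).
P = |4i|² / 20 = 16/20.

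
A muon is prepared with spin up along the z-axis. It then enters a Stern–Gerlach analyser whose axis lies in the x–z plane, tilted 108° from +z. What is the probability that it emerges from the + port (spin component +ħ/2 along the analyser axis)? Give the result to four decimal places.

For spin-½, the probability of finding spin-up along an axis at angle θ to the initial spin direction is cos²(θ/2); spin-down is sin²(θ/2).
θ = 108°, so P = cos²(54°) ≈ 0.3455.

0.3455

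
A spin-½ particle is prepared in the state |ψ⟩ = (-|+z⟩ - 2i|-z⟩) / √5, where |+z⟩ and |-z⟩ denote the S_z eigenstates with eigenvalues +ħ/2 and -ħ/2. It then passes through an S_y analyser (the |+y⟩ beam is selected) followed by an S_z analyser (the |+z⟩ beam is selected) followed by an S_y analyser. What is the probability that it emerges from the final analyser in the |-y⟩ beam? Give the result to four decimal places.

0.2250

First analyser (S_y): P(|+y⟩) = |⟨+y|ψ⟩|² = 9/10.
After stage 1 the state is |+y⟩; P(|+z⟩) = |⟨+z|+y⟩|² = 1/2.
After stage 2 the state is |+z⟩; P(|-y⟩) = |⟨-y|+z⟩|² = 1/2.
Joint probability = 9/10 × 1/2 × 1/2 = 0.2250.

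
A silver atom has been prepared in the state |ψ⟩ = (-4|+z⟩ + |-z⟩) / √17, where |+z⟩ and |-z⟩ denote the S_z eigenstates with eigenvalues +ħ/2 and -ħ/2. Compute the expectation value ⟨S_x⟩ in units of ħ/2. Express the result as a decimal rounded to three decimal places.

⟨σ_x⟩ = 2 Re(a* b)/(|a|²+|b|²) with a = -4, b = 1.
a* b = -4, so ⟨σ_x⟩ = -8/17.
⟨S_x⟩ = (ħ/2)·⟨σ_x⟩.

-0.471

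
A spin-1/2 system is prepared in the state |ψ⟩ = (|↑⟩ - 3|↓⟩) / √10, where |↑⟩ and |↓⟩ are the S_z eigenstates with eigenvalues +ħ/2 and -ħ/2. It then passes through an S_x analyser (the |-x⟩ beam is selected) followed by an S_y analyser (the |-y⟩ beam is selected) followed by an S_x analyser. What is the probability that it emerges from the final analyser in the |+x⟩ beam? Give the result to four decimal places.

0.2000

First analyser (S_x): P(|-x⟩) = |⟨-x|ψ⟩|² = 16/20.
After stage 1 the state is |-x⟩; P(|-y⟩) = |⟨-y|-x⟩|² = 1/2.
After stage 2 the state is |-y⟩; P(|+x⟩) = |⟨+x|-y⟩|² = 1/2.
Joint probability = 16/20 × 1/2 × 1/2 = 0.2000.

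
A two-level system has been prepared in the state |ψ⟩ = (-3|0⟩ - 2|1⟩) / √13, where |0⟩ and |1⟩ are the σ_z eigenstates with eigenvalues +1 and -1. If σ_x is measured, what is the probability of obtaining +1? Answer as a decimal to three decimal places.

0.962

|+x⟩ = (|0⟩ + |1⟩)/√2, so ⟨+x|ψ⟩ = (-5) / (√2·√13).
P = |-5|² / 26 = 25/26.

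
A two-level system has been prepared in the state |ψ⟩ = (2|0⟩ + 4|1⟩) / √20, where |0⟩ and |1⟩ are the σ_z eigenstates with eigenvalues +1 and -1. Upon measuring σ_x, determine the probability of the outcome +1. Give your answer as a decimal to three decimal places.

0.900

|+x⟩ = (|0⟩ + |1⟩)/√2, so ⟨+x|ψ⟩ = (6) / (√2·√20).
P = |6|² / 40 = 36/40.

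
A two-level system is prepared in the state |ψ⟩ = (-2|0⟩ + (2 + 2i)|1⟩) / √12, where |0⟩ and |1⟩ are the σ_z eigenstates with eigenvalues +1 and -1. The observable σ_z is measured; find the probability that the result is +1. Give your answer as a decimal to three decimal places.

The +1 outcome corresponds to |0⟩. Its amplitude in |ψ⟩ is -2/√12.
P = |-2|² / 12 = 4/12.

0.333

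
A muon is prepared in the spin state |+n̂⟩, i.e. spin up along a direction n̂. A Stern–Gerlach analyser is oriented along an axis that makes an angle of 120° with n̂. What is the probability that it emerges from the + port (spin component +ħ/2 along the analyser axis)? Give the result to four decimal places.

For spin-½, the probability of finding spin-up along an axis at angle θ to the initial spin direction is cos²(θ/2); spin-down is sin²(θ/2).
θ = 120°, so P = cos²(60°) ≈ 0.2500.

0.2500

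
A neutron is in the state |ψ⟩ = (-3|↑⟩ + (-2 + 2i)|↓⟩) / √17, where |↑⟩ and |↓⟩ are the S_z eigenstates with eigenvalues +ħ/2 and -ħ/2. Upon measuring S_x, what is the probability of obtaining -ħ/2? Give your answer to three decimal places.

0.147

|-x⟩ = (|↑⟩ - |↓⟩)/√2, so ⟨-x|ψ⟩ = (-1 - 2i) / (√2·√17).
P = |-1 - 2i|² / 34 = 5/34.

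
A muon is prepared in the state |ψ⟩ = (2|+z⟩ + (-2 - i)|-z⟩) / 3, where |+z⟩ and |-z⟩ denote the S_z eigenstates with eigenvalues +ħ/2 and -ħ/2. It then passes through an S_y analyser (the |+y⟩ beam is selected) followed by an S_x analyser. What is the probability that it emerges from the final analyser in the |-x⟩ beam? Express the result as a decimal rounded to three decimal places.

First analyser (S_y): P(|+y⟩) = |⟨+y|ψ⟩|² = 5/18.
After stage 1 the state is |+y⟩; P(|-x⟩) = |⟨-x|+y⟩|² = 1/2.
Joint probability = 5/18 × 1/2 = 0.139.

0.139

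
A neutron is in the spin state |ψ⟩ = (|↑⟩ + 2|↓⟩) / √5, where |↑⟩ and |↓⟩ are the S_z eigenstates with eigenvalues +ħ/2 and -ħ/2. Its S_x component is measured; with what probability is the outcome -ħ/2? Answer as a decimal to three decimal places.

0.100

|-x⟩ = (|↑⟩ - |↓⟩)/√2, so ⟨-x|ψ⟩ = (-1) / (√2·√5).
P = |-1|² / 10 = 1/10.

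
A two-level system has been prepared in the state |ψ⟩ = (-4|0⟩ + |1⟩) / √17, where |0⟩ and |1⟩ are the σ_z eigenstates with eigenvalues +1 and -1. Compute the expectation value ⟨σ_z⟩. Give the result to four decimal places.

⟨σ_z⟩ = |a|² - |b|² divided by |a|²+|b|², with a, b the |0⟩, |1⟩ amplitudes.
= (16 - 1)/17 = 15/17.

0.8824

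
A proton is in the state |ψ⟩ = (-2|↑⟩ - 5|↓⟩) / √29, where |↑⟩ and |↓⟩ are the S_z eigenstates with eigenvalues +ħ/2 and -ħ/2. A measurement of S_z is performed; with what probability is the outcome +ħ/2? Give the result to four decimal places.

0.1379

The +ħ/2 outcome corresponds to |↑⟩. Its amplitude in |ψ⟩ is -2/√29.
P = |-2|² / 29 = 4/29.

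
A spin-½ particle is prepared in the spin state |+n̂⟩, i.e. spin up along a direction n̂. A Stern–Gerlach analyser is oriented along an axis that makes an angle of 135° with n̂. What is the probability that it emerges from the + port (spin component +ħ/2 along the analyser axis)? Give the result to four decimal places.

0.1464

For spin-½, the probability of finding spin-up along an axis at angle θ to the initial spin direction is cos²(θ/2); spin-down is sin²(θ/2).
θ = 135°, so P = cos²(67.5°) ≈ 0.1464.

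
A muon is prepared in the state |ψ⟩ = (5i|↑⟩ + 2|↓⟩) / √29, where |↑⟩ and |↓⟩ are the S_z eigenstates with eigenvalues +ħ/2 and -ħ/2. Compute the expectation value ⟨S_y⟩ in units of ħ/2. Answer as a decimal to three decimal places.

-0.690

⟨σ_y⟩ = 2 Im(a* b)/(|a|²+|b|²) with a = 5i, b = 2.
a* b = -10i, so ⟨σ_y⟩ = -20/29.
⟨S_y⟩ = (ħ/2)·⟨σ_y⟩.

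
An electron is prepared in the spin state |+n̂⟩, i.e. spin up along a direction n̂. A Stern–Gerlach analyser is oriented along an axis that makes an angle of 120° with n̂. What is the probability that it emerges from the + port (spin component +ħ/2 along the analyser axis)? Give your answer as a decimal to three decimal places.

0.250

For spin-½, the probability of finding spin-up along an axis at angle θ to the initial spin direction is cos²(θ/2); spin-down is sin²(θ/2).
θ = 120°, so P = cos²(60°) ≈ 0.250.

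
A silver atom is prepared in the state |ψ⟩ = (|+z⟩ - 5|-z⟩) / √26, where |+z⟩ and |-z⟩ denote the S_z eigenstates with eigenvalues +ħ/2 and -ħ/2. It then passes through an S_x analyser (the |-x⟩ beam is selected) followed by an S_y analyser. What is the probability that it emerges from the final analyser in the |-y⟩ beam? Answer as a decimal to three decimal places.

0.346

First analyser (S_x): P(|-x⟩) = |⟨-x|ψ⟩|² = 36/52.
After stage 1 the state is |-x⟩; P(|-y⟩) = |⟨-y|-x⟩|² = 1/2.
Joint probability = 36/52 × 1/2 = 0.346.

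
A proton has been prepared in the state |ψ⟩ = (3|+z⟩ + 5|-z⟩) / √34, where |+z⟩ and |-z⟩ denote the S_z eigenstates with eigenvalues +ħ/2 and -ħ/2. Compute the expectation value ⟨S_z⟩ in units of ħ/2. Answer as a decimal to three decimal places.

⟨σ_z⟩ = |a|² - |b|² divided by |a|²+|b|², with a, b the |+z⟩, |-z⟩ amplitudes.
= (9 - 25)/34 = -16/34.
⟨S_z⟩ = (ħ/2)·⟨σ_z⟩.

-0.471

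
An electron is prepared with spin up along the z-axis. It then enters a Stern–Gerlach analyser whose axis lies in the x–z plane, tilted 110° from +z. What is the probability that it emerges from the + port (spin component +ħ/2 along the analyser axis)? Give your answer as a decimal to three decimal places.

For spin-½, the probability of finding spin-up along an axis at angle θ to the initial spin direction is cos²(θ/2); spin-down is sin²(θ/2).
θ = 110°, so P = cos²(55°) ≈ 0.329.

0.329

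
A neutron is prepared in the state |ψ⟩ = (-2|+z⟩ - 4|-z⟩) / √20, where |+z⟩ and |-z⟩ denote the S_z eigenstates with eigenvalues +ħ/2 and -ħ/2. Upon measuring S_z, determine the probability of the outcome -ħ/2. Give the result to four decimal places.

The -ħ/2 outcome corresponds to |-z⟩. Its amplitude in |ψ⟩ is -4/√20.
P = |-4|² / 20 = 16/20.

0.8000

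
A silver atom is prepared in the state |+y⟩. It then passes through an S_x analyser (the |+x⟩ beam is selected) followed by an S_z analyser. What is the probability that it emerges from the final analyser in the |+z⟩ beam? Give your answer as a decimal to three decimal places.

0.250

First analyser (S_x): from |+y⟩, P(|+x⟩) = 1/2.
After stage 1 the state is |+x⟩; P(|+z⟩) = |⟨+z|+x⟩|² = 1/2.
Joint probability = 1/2 × 1/2 = 0.250.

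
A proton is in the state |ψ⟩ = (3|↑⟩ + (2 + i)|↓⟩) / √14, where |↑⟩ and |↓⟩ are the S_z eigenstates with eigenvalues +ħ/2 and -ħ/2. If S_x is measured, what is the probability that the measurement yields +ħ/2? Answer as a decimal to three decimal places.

0.929

|+x⟩ = (|↑⟩ + |↓⟩)/√2, so ⟨+x|ψ⟩ = (5 + i) / (√2·√14).
P = |5 + i|² / 28 = 26/28.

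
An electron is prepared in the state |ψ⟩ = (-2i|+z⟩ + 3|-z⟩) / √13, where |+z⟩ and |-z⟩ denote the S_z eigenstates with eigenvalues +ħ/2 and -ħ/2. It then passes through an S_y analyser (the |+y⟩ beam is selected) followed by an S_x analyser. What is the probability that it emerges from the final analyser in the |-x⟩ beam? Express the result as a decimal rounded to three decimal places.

0.481

First analyser (S_y): P(|+y⟩) = |⟨+y|ψ⟩|² = 25/26.
After stage 1 the state is |+y⟩; P(|-x⟩) = |⟨-x|+y⟩|² = 1/2.
Joint probability = 25/26 × 1/2 = 0.481.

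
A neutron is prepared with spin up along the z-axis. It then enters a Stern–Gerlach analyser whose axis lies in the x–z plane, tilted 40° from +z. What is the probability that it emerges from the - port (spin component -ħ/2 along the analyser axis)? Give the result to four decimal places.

For spin-½, the probability of finding spin-up along an axis at angle θ to the initial spin direction is cos²(θ/2); spin-down is sin²(θ/2).
θ = 40°, so P = sin²(20°) ≈ 0.1170.

0.1170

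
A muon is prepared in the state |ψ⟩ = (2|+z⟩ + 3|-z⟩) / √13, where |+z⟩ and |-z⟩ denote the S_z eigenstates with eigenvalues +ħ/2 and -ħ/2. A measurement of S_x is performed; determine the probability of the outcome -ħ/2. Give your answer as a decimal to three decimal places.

|-x⟩ = (|+z⟩ - |-z⟩)/√2, so ⟨-x|ψ⟩ = (-1) / (√2·√13).
P = |-1|² / 26 = 1/26.

0.038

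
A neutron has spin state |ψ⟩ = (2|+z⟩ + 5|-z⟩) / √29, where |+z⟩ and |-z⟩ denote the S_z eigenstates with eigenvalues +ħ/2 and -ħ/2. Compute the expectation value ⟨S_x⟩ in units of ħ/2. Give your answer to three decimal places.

0.690

⟨σ_x⟩ = 2 Re(a* b)/(|a|²+|b|²) with a = 2, b = 5.
a* b = 10, so ⟨σ_x⟩ = 20/29.
⟨S_x⟩ = (ħ/2)·⟨σ_x⟩.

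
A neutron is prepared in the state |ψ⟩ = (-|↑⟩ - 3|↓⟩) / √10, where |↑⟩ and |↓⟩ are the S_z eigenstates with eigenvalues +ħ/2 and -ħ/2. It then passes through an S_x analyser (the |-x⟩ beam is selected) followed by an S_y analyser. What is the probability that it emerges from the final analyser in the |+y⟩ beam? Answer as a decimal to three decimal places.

First analyser (S_x): P(|-x⟩) = |⟨-x|ψ⟩|² = 4/20.
After stage 1 the state is |-x⟩; P(|+y⟩) = |⟨+y|-x⟩|² = 1/2.
Joint probability = 4/20 × 1/2 = 0.100.

0.100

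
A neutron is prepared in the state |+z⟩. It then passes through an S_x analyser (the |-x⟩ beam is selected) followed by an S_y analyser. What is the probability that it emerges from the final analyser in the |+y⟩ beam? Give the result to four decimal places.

First analyser (S_x): from |+z⟩, P(|-x⟩) = 1/2.
After stage 1 the state is |-x⟩; P(|+y⟩) = |⟨+y|-x⟩|² = 1/2.
Joint probability = 1/2 × 1/2 = 0.2500.

0.2500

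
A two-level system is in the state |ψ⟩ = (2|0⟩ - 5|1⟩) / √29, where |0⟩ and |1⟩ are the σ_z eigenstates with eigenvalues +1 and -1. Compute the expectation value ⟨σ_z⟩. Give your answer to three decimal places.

⟨σ_z⟩ = |a|² - |b|² divided by |a|²+|b|², with a, b the |0⟩, |1⟩ amplitudes.
= (4 - 25)/29 = -21/29.

-0.724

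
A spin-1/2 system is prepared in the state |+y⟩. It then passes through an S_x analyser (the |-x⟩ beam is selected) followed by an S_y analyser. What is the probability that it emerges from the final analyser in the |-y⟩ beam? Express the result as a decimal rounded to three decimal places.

First analyser (S_x): from |+y⟩, P(|-x⟩) = 1/2.
After stage 1 the state is |-x⟩; P(|-y⟩) = |⟨-y|-x⟩|² = 1/2.
Joint probability = 1/2 × 1/2 = 0.250.

0.250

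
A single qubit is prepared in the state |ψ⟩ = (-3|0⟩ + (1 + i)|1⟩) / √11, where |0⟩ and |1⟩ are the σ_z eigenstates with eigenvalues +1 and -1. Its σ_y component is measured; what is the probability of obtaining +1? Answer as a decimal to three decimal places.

0.227

|+y⟩ = (|0⟩ + i|1⟩)/√2, so ⟨+y|ψ⟩ = (-2 - i) / (√2·√11).
P = |-2 - i|² / 22 = 5/22.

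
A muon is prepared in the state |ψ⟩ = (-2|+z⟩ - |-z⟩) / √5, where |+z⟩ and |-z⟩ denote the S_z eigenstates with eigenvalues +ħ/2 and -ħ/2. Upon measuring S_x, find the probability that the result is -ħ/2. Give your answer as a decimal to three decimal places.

|-x⟩ = (|+z⟩ - |-z⟩)/√2, so ⟨-x|ψ⟩ = (-1) / (√2·√5).
P = |-1|² / 10 = 1/10.

0.100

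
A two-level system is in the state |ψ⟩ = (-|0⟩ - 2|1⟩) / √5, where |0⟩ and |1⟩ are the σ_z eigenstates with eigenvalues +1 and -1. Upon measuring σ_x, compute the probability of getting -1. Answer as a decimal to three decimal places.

0.100

|-x⟩ = (|0⟩ - |1⟩)/√2, so ⟨-x|ψ⟩ = (1) / (√2·√5).
P = |1|² / 10 = 1/10.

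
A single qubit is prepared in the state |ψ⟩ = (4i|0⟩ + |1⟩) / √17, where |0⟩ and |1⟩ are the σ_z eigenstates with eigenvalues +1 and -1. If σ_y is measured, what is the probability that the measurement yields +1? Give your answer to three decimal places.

|+y⟩ = (|0⟩ + i|1⟩)/√2, so ⟨+y|ψ⟩ = (3i) / (√2·√17).
P = |3i|² / 34 = 9/34.

0.265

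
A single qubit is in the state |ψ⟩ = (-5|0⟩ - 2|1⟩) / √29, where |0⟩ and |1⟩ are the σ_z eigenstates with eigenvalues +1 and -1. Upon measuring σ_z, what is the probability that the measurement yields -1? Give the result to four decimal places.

0.1379

The -1 outcome corresponds to |1⟩. Its amplitude in |ψ⟩ is -2/√29.
P = |-2|² / 29 = 4/29.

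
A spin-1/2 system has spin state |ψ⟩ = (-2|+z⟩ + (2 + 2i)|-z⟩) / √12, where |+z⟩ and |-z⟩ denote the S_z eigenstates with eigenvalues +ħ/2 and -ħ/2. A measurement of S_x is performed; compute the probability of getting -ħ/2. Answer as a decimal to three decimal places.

|-x⟩ = (|+z⟩ - |-z⟩)/√2, so ⟨-x|ψ⟩ = (-4 - 2i) / (√2·√12).
P = |-4 - 2i|² / 24 = 20/24.

0.833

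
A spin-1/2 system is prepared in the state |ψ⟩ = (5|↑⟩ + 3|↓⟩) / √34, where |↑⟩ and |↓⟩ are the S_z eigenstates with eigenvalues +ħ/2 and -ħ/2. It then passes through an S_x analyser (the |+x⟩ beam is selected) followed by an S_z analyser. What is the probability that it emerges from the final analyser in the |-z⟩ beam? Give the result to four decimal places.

First analyser (S_x): P(|+x⟩) = |⟨+x|ψ⟩|² = 64/68.
After stage 1 the state is |+x⟩; P(|-z⟩) = |⟨-z|+x⟩|² = 1/2.
Joint probability = 64/68 × 1/2 = 0.4706.

0.4706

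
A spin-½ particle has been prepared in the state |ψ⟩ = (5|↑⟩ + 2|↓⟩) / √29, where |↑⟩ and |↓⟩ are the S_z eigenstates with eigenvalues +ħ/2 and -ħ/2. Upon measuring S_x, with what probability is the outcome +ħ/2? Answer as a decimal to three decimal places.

|+x⟩ = (|↑⟩ + |↓⟩)/√2, so ⟨+x|ψ⟩ = (7) / (√2·√29).
P = |7|² / 58 = 49/58.

0.845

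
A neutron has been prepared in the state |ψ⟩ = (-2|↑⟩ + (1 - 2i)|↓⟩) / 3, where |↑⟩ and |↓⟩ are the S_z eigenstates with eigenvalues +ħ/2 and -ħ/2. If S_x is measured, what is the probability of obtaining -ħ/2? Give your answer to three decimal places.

0.722

|-x⟩ = (|↑⟩ - |↓⟩)/√2, so ⟨-x|ψ⟩ = (-3 + 2i) / (√2·3).
P = |-3 + 2i|² / 18 = 13/18.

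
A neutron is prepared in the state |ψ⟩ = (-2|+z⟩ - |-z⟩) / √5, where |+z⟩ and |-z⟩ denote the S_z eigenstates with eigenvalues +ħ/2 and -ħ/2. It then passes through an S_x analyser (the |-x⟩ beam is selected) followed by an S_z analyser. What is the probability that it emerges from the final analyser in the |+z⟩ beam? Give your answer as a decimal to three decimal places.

0.050

First analyser (S_x): P(|-x⟩) = |⟨-x|ψ⟩|² = 1/10.
After stage 1 the state is |-x⟩; P(|+z⟩) = |⟨+z|-x⟩|² = 1/2.
Joint probability = 1/10 × 1/2 = 0.050.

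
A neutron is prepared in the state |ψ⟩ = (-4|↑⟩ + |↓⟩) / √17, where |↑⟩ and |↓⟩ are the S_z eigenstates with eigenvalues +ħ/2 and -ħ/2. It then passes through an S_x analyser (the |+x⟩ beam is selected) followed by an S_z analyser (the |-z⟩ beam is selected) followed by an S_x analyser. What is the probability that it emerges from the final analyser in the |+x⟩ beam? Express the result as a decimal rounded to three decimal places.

First analyser (S_x): P(|+x⟩) = |⟨+x|ψ⟩|² = 9/34.
After stage 1 the state is |+x⟩; P(|-z⟩) = |⟨-z|+x⟩|² = 1/2.
After stage 2 the state is |-z⟩; P(|+x⟩) = |⟨+x|-z⟩|² = 1/2.
Joint probability = 9/34 × 1/2 × 1/2 = 0.066.

0.066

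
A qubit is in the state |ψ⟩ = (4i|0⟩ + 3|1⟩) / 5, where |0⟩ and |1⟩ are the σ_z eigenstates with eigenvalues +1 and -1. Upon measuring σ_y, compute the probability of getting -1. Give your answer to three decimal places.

|-y⟩ = (|0⟩ - i|1⟩)/√2, so ⟨-y|ψ⟩ = (7i) / (√2·5).
P = |7i|² / 50 = 49/50.

0.980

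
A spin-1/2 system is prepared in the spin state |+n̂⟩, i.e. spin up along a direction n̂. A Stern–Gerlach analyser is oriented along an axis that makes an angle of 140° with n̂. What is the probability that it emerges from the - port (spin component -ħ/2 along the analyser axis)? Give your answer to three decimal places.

0.883

For spin-½, the probability of finding spin-up along an axis at angle θ to the initial spin direction is cos²(θ/2); spin-down is sin²(θ/2).
θ = 140°, so P = sin²(70°) ≈ 0.883.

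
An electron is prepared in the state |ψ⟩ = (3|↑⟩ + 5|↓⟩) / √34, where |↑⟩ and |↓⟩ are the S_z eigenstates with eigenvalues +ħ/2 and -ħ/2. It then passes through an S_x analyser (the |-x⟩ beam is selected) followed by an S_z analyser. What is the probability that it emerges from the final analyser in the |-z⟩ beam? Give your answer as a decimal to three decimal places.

0.029

First analyser (S_x): P(|-x⟩) = |⟨-x|ψ⟩|² = 4/68.
After stage 1 the state is |-x⟩; P(|-z⟩) = |⟨-z|-x⟩|² = 1/2.
Joint probability = 4/68 × 1/2 = 0.029.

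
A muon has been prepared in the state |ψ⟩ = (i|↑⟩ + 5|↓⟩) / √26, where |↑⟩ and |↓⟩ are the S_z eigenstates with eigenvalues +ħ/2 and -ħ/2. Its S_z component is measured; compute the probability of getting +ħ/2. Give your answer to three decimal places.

The +ħ/2 outcome corresponds to |↑⟩. Its amplitude in |ψ⟩ is i/√26.
P = |i|² / 26 = 1/26.

0.038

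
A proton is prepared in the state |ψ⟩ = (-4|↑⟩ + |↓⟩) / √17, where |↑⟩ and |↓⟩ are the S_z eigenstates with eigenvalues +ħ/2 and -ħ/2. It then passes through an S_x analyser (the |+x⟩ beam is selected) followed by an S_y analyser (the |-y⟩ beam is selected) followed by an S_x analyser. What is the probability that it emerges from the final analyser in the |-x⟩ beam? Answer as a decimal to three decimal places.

First analyser (S_x): P(|+x⟩) = |⟨+x|ψ⟩|² = 9/34.
After stage 1 the state is |+x⟩; P(|-y⟩) = |⟨-y|+x⟩|² = 1/2.
After stage 2 the state is |-y⟩; P(|-x⟩) = |⟨-x|-y⟩|² = 1/2.
Joint probability = 9/34 × 1/2 × 1/2 = 0.066.

0.066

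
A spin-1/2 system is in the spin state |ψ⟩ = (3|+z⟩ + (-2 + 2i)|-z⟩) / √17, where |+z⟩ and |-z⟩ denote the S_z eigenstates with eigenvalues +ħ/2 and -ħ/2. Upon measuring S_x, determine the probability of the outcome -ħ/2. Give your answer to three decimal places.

0.853

|-x⟩ = (|+z⟩ - |-z⟩)/√2, so ⟨-x|ψ⟩ = (5 - 2i) / (√2·√17).
P = |5 - 2i|² / 34 = 29/34.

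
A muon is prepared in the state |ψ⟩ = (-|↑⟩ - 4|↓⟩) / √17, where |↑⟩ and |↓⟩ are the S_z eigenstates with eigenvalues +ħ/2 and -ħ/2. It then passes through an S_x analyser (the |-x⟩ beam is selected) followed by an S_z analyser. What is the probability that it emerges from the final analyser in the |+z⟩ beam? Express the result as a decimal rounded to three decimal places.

0.132

First analyser (S_x): P(|-x⟩) = |⟨-x|ψ⟩|² = 9/34.
After stage 1 the state is |-x⟩; P(|+z⟩) = |⟨+z|-x⟩|² = 1/2.
Joint probability = 9/34 × 1/2 = 0.132.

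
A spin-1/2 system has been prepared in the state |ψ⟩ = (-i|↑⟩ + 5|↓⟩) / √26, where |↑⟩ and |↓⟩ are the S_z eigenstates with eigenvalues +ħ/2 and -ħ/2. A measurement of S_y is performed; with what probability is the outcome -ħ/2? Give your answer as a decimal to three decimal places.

|-y⟩ = (|↑⟩ - i|↓⟩)/√2, so ⟨-y|ψ⟩ = (4i) / (√2·√26).
P = |4i|² / 52 = 16/52.

0.308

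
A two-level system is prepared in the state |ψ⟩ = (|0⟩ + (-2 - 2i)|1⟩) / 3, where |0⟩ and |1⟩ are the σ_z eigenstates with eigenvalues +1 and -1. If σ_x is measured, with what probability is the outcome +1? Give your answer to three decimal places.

|+x⟩ = (|0⟩ + |1⟩)/√2, so ⟨+x|ψ⟩ = (-1 - 2i) / (√2·3).
P = |-1 - 2i|² / 18 = 5/18.

0.278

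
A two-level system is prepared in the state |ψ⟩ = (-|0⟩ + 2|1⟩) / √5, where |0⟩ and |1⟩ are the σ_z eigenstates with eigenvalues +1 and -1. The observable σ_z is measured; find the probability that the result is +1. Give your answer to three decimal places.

0.200

The +1 outcome corresponds to |0⟩. Its amplitude in |ψ⟩ is -1/√5.
P = |-1|² / 5 = 1/5.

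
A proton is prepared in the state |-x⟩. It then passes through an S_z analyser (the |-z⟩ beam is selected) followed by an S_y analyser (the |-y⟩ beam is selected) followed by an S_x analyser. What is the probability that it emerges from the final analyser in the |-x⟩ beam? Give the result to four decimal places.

First analyser (S_z): from |-x⟩, P(|-z⟩) = 1/2.
After stage 1 the state is |-z⟩; P(|-y⟩) = |⟨-y|-z⟩|² = 1/2.
After stage 2 the state is |-y⟩; P(|-x⟩) = |⟨-x|-y⟩|² = 1/2.
Joint probability = 1/2 × 1/2 × 1/2 = 0.1250.

0.1250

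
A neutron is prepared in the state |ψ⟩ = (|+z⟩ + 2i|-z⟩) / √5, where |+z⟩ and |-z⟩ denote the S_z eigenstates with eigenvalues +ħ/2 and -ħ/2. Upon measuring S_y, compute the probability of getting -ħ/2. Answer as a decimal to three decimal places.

0.100

|-y⟩ = (|+z⟩ - i|-z⟩)/√2, so ⟨-y|ψ⟩ = (-1) / (√2·√5).
P = |-1|² / 10 = 1/10.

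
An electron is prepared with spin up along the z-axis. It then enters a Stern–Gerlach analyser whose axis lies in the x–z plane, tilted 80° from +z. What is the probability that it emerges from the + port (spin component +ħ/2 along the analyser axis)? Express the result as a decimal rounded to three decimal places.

0.587

For spin-½, the probability of finding spin-up along an axis at angle θ to the initial spin direction is cos²(θ/2); spin-down is sin²(θ/2).
θ = 80°, so P = cos²(40°) ≈ 0.587.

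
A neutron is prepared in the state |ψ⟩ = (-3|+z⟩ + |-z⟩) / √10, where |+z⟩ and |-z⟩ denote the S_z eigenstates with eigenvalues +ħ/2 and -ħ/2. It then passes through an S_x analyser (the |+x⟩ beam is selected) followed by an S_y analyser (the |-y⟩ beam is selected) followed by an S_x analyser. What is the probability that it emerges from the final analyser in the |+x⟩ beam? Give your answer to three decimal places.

First analyser (S_x): P(|+x⟩) = |⟨+x|ψ⟩|² = 4/20.
After stage 1 the state is |+x⟩; P(|-y⟩) = |⟨-y|+x⟩|² = 1/2.
After stage 2 the state is |-y⟩; P(|+x⟩) = |⟨+x|-y⟩|² = 1/2.
Joint probability = 4/20 × 1/2 × 1/2 = 0.050.

0.050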